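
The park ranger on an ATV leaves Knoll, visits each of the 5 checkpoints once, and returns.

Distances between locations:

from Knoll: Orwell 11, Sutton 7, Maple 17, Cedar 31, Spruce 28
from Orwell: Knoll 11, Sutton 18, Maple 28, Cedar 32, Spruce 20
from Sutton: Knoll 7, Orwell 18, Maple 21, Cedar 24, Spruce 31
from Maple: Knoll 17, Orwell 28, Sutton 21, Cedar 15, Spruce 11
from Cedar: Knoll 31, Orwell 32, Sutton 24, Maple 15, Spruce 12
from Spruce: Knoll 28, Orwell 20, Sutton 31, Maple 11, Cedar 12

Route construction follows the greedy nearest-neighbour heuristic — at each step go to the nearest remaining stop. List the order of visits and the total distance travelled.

Total distance 102 via the nearest-neighbour route Knoll → Sutton → Orwell → Spruce → Maple → Cedar → Knoll.

From Knoll: distances to unvisited — Sutton=7, Orwell=11, Maple=17, Spruce=28, Cedar=31. Nearest is Sutton (7).
From Sutton: distances to unvisited — Orwell=18, Maple=21, Cedar=24, Spruce=31. Nearest is Orwell (18).
From Orwell: distances to unvisited — Spruce=20, Maple=28, Cedar=32. Nearest is Spruce (20).
From Spruce: distances to unvisited — Maple=11, Cedar=12. Nearest is Maple (11).
From Maple: distances to unvisited — Cedar=15. Nearest is Cedar (15).
Return Cedar→Knoll: 31.
Total = 7 + 18 + 20 + 11 + 15 + 31 = 102.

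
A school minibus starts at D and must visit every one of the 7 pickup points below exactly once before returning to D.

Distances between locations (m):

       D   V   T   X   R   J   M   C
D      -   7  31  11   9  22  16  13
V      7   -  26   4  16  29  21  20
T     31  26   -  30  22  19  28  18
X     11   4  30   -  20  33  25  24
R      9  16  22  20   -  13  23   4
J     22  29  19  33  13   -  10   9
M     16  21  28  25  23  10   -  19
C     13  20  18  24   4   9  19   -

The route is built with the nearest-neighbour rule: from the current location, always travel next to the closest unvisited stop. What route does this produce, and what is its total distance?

Total distance 113 m via the nearest-neighbour route D → V → X → R → C → J → M → T → D.

At D the remaining stops are V 7, R 9, X 11, C 13, M 16, J 22, T 31; go to V.
At V the remaining stops are X 4, R 16, C 20, M 21, T 26, J 29; go to X.
At X the remaining stops are R 20, C 24, M 25, T 30, J 33; go to R.
At R the remaining stops are C 4, J 13, T 22, M 23; go to C.
At C the remaining stops are J 9, T 18, M 19; go to J.
At J the remaining stops are M 10, T 19; go to M.
At M the remaining stops are T 28; go to T.
Return T→D: 31.
Total = 7 + 4 + 20 + 4 + 9 + 10 + 28 + 31 = 113.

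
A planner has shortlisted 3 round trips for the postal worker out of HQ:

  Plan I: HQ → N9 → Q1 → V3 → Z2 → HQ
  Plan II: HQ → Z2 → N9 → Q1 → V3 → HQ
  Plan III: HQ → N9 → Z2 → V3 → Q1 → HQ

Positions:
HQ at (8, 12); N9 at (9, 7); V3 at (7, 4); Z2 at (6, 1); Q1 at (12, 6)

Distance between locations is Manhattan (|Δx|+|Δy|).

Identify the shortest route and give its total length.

34 — Plan I is the shortest.

Plan I: 6 + 4 + 7 + 4 + 13 = 34
Plan II: 13 + 9 + 4 + 7 + 9 = 42
Plan III: 6 + 9 + 4 + 7 + 10 = 36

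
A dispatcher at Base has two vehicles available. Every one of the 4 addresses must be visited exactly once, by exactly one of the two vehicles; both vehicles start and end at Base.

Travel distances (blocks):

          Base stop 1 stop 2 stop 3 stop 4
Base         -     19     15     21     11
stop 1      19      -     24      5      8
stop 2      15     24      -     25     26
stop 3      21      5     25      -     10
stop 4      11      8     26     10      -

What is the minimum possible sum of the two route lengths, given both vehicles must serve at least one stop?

There are 2^3 − 1 = 7 ways to divide the 4 stops into two non-empty groups. For each, the best each vehicle can do is its own shortest tour through its group:
  {stop 1} + {stop 2, stop 3, stop 4}: 38 + 61 = 99
  {stop 2} + {stop 1, stop 3, stop 4}: 30 + 45 = 75
  {stop 1, stop 2} + {stop 3, stop 4}: 58 + 42 = 100
  {stop 3} + {stop 1, stop 2, stop 4}: 42 + 58 = 100
  {stop 1, stop 3} + {stop 2, stop 4}: 45 + 52 = 97
  {stop 2, stop 3} + {stop 1, stop 4}: 61 + 38 = 99
  … (7 splits in total)
Best: vehicle 1 Base → stop 2 → Base = 30; vehicle 2 Base → stop 1 → stop 3 → stop 4 → Base = 45; combined 75.

Minimum combined distance: 75 blocks.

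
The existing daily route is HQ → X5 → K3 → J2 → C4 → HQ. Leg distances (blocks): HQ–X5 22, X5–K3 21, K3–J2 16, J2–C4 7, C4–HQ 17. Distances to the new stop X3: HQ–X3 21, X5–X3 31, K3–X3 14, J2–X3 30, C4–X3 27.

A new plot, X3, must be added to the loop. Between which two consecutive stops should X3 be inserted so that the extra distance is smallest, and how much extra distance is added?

Insertion cost between consecutive stops i–j is d(i,X3) + d(X3,j) − d(i,j):
  between HQ and X5: 21 + 31 − 22 = 30
  between X5 and K3: 31 + 14 − 21 = 24
  between K3 and J2: 14 + 30 − 16 = 28
  between J2 and C4: 30 + 27 − 7 = 50
  between C4 and HQ: 27 + 21 − 17 = 31
Cheapest insertion is between X5 and K3, adding 24.
New total = 83 + 24 = 107.

Minimum extra distance: 24 blocks, inserting X3 between X5 and K3.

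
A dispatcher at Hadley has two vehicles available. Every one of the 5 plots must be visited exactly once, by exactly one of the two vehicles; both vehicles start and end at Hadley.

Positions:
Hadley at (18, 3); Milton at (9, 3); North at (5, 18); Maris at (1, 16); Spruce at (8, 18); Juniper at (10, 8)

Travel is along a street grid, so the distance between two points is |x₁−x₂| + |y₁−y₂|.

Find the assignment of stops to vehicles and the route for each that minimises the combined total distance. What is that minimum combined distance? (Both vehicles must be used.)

Check every non-empty split of the stops between the two vehicles; for each half take its own optimal tour:
  {Milton} + {North, Maris, Spruce, Juniper}: 18 + 64 = 82
  {North} + {Milton, Maris, Spruce, Juniper}: 56 + 64 = 120
  {Milton, North} + {Maris, Spruce, Juniper}: 56 + 64 = 120
  {Maris} + {Milton, North, Spruce, Juniper}: 60 + 56 = 116
  {Milton, Maris} + {North, Spruce, Juniper}: 60 + 56 = 116
  {North, Maris} + {Milton, Spruce, Juniper}: 64 + 50 = 114
  … (15 splits in total)
Best: vehicle 1 Hadley → Milton → Hadley = 18; vehicle 2 Hadley → Maris → North → Spruce → Juniper → Hadley = 64; combined 82.

Minimum combined distance: 82.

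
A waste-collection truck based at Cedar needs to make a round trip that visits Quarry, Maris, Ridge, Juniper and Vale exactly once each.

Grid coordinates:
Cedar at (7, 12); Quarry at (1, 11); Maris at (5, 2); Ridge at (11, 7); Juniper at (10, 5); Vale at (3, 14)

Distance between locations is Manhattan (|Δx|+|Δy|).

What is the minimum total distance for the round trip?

Minimum total distance: 44.

With 5 stops there are 5!/2 = 60 distinct round trips (a route and its reverse cost the same).
Cedar → Quarry → Maris → Ridge → Juniper → Vale → Cedar: 7+13+11+3+16+6 = 56
Cedar → Quarry → Maris → Ridge → Vale → Juniper → Cedar: 7+13+11+15+16+10 = 72
Cedar → Quarry → Maris → Juniper → Ridge → Vale → Cedar: 7+13+8+3+15+6 = 52
Cedar → Quarry → Maris → Juniper → Vale → Ridge → Cedar: 7+13+8+16+15+9 = 68
Cedar → Quarry → Maris → Vale → Ridge → Juniper → Cedar: 7+13+14+15+3+10 = 62
Cedar → Quarry → Maris → Vale → Juniper → Ridge → Cedar: 7+13+14+16+3+9 = 62
Cedar → Quarry → Ridge → Maris → Juniper → Vale → Cedar: 7+14+11+8+16+6 = 62
Cedar → Quarry → Ridge → Maris → Vale → Juniper → Cedar: 7+14+11+14+16+10 = 72
Cedar → Quarry → Ridge → Juniper → Maris → Vale → Cedar: 7+14+3+8+14+6 = 52
Cedar → Quarry → Ridge → Juniper → Vale → Maris → Cedar: 7+14+3+16+14+12 = 66
Cedar → Quarry → Ridge → Vale → Maris → Juniper → Cedar: 7+14+15+14+8+10 = 68
Cedar → Quarry → Ridge → Vale → Juniper → Maris → Cedar: 7+14+15+16+8+12 = 72
Cedar → Quarry → Juniper → Maris → Ridge → Vale → Cedar: 7+15+8+11+15+6 = 62
Cedar → Quarry → Juniper → Maris → Vale → Ridge → Cedar: 7+15+8+14+15+9 = 68
… (46 more)
Cedar → Ridge → Juniper → Maris → Quarry → Vale → Cedar: 9+3+8+13+5+6 = 44  ← best
The minimum is 44.
One optimal route: Cedar → Ridge → Juniper → Maris → Quarry → Vale → Cedar (or its reverse).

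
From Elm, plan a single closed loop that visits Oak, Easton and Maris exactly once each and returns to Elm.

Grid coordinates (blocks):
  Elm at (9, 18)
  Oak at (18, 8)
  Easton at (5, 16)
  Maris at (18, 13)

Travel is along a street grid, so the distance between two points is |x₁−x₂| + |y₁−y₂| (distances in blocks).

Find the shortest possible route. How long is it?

46 blocks — the shortest possible round trip.

There are 3 distinct closed tours to check (reversals are equivalent).
Elm→Oak→Easton→Maris→Elm: 19+21+16+14 = 70
Elm→Oak→Maris→Easton→Elm: 19+5+16+6 = 46
Elm→Easton→Oak→Maris→Elm: 6+21+5+14 = 46
The minimum is 46.
One optimal route: Elm → Oak → Maris → Easton → Elm (or its reverse).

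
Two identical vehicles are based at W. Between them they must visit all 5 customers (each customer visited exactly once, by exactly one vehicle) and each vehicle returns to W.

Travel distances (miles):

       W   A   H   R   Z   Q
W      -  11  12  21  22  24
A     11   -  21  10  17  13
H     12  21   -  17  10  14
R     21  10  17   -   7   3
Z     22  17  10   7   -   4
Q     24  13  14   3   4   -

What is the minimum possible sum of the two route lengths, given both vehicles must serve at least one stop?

Check every non-empty split of the stops between the two vehicles; for each half take its own optimal tour:
  {A} + {H, R, Z, Q}: 22 + 50 = 72
  {H} + {A, R, Z, Q}: 24 + 50 = 74
  {A, H} + {R, Z, Q}: 44 + 50 = 94
  {R} + {A, H, Z, Q}: 42 + 50 = 92
  {A, R} + {H, Z, Q}: 42 + 50 = 92
  {H, R} + {A, Z, Q}: 50 + 50 = 100
  … (15 splits in total)
Best: vehicle 1 W → A → W = 22; vehicle 2 W → H → Z → Q → R → W = 50; combined 72.

72 miles — the smallest possible combined total.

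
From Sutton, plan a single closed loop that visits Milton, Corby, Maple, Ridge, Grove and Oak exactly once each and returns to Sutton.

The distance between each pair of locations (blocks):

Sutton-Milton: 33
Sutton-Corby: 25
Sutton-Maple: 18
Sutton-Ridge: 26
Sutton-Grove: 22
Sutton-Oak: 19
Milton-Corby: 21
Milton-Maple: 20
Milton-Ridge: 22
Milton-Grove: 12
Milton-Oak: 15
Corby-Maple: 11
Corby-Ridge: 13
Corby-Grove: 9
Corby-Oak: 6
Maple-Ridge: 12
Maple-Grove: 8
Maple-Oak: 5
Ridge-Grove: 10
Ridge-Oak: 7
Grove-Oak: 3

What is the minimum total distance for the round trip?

Shortest round trip = 97 blocks.

With 6 stops there are 6!/2 = 360 distinct round trips (a route and its reverse cost the same).
Sutton-Milton-Corby-Maple-Ridge-Grove-Oak-Sutton: 33+21+11+12+10+3+19 = 109
Sutton-Milton-Corby-Maple-Ridge-Oak-Grove-Sutton: 33+21+11+12+7+3+22 = 109
Sutton-Milton-Corby-Maple-Grove-Ridge-Oak-Sutton: 33+21+11+8+10+7+19 = 109
Sutton-Milton-Corby-Maple-Grove-Oak-Ridge-Sutton: 33+21+11+8+3+7+26 = 109
Sutton-Milton-Corby-Maple-Oak-Ridge-Grove-Sutton: 33+21+11+5+7+10+22 = 109
Sutton-Milton-Corby-Maple-Oak-Grove-Ridge-Sutton: 33+21+11+5+3+10+26 = 109
Sutton-Milton-Corby-Ridge-Maple-Grove-Oak-Sutton: 33+21+13+12+8+3+19 = 109
Sutton-Milton-Corby-Ridge-Maple-Oak-Grove-Sutton: 33+21+13+12+5+3+22 = 109
… (352 more)
Sutton-Milton-Grove-Corby-Ridge-Oak-Maple-Sutton: 33+12+9+13+7+5+18 = 97  ← best
The minimum is 97.
One optimal route: Sutton → Milton → Grove → Corby → Ridge → Oak → Maple → Sutton (or its reverse).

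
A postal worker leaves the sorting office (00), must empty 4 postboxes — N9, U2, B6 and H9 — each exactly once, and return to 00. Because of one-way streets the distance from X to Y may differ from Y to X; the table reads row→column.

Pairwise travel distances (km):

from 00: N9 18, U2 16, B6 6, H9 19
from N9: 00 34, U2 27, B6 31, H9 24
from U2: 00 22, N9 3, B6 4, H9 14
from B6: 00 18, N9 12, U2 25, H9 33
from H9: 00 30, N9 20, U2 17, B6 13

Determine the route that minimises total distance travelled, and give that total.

00→N9→U2→B6→H9→00: 18+27+4+33+30 = 112
00→N9→U2→H9→B6→00: 18+27+14+13+18 = 90
00→N9→B6→U2→H9→00: 18+31+25+14+30 = 118
00→N9→B6→H9→U2→00: 18+31+33+17+22 = 121
00→N9→H9→U2→B6→00: 18+24+17+4+18 = 81
00→N9→H9→B6→U2→00: 18+24+13+25+22 = 102
00→U2→N9→B6→H9→00: 16+3+31+33+30 = 113
00→U2→N9→H9→B6→00: 16+3+24+13+18 = 74
00→U2→B6→N9→H9→00: 16+4+12+24+30 = 86
00→U2→B6→H9→N9→00: 16+4+33+20+34 = 107
00→U2→H9→N9→B6→00: 16+14+20+31+18 = 99
00→U2→H9→B6→N9→00: 16+14+13+12+34 = 89
00→B6→N9→U2→H9→00: 6+12+27+14+30 = 89
00→B6→N9→H9→U2→00: 6+12+24+17+22 = 81
… (10 more)
The minimum is 74.
One optimal route: 00 → U2 → N9 → H9 → B6 → 00.

Minimum total distance: 74 km.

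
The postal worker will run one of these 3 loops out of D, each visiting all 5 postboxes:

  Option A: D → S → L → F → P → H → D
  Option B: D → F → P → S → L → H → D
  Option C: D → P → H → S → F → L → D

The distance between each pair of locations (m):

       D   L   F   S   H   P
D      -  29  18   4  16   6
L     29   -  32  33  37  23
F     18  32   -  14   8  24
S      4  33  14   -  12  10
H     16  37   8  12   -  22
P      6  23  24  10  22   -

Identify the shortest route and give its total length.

Option A: 4 + 33 + 32 + 24 + 22 + 16 = 131
Option B: 18 + 24 + 10 + 33 + 37 + 16 = 138
Option C: 6 + 22 + 12 + 14 + 32 + 29 = 115

115 m — Option C is the shortest.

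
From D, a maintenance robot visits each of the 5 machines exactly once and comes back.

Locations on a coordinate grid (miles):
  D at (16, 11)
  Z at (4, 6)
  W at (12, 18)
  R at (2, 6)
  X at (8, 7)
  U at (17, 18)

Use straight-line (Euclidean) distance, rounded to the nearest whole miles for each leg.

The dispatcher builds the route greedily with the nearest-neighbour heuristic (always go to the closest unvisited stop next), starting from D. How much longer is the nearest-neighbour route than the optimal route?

From D: U=7, W=8, X=9, Z=13, R=15 → choose U (7).
From U: W=5, X=14, Z=18, R=19 → choose W (5).
From W: X=12, Z=14, R=16 → choose X (12).
From X: Z=4, R=6 → choose Z (4).
From Z: R=2 → choose R (2).
NN route D → U → W → X → Z → R → D costs 45.
Optimal: D → X → Z → R → W → U → D costs 43 (by enumerating all 60 distinct tours).
Excess = 45 − 43 = 2.

The nearest-neighbour route is 2 miles longer than optimal.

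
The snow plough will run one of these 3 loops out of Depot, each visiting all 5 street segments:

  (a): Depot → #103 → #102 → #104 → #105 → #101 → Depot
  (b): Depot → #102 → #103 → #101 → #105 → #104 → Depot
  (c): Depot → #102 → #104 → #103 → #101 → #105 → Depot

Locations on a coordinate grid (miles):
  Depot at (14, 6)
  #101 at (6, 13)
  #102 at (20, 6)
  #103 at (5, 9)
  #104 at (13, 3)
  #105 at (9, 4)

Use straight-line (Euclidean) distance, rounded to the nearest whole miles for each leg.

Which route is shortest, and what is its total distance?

(a): 9 + 15 + 8 + 4 + 9 + 11 = 56
(b): 6 + 15 + 4 + 9 + 4 + 3 = 41
(c): 6 + 8 + 10 + 4 + 9 + 5 = 42

41 miles — (b) is the shortest.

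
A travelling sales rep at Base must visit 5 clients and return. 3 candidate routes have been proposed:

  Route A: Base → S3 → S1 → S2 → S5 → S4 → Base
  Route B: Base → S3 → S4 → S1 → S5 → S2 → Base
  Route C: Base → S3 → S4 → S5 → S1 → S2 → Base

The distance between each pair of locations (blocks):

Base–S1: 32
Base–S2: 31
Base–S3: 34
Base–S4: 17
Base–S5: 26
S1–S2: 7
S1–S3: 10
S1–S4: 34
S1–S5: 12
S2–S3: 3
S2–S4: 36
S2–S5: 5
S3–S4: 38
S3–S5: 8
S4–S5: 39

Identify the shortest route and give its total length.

Route A: 34 + 10 + 7 + 5 + 39 + 17 = 112
Route B: 34 + 38 + 34 + 12 + 5 + 31 = 154
Route C: 34 + 38 + 39 + 12 + 7 + 31 = 161

112 blocks — Route A is the shortest.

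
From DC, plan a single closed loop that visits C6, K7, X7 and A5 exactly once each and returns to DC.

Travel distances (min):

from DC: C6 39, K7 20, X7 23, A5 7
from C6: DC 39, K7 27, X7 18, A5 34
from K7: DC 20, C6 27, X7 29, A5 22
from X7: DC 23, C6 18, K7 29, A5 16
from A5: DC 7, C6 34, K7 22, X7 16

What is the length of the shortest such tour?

Minimum total distance: 88 min.

With 4 stops there are 4!/2 = 12 distinct round trips (a route and its reverse cost the same).
DC→C6→K7→X7→A5→DC: 39+27+29+16+7 = 118
DC→C6→K7→A5→X7→DC: 39+27+22+16+23 = 127
DC→C6→X7→K7→A5→DC: 39+18+29+22+7 = 115
DC→C6→X7→A5→K7→DC: 39+18+16+22+20 = 115
DC→C6→A5→K7→X7→DC: 39+34+22+29+23 = 147
DC→C6→A5→X7→K7→DC: 39+34+16+29+20 = 138
DC→K7→C6→X7→A5→DC: 20+27+18+16+7 = 88
DC→K7→C6→A5→X7→DC: 20+27+34+16+23 = 120
DC→K7→X7→C6→A5→DC: 20+29+18+34+7 = 108
DC→K7→A5→C6→X7→DC: 20+22+34+18+23 = 117
DC→X7→C6→K7→A5→DC: 23+18+27+22+7 = 97
DC→X7→K7→C6→A5→DC: 23+29+27+34+7 = 120
The minimum is 88.
One optimal route: DC → K7 → C6 → X7 → A5 → DC (or its reverse).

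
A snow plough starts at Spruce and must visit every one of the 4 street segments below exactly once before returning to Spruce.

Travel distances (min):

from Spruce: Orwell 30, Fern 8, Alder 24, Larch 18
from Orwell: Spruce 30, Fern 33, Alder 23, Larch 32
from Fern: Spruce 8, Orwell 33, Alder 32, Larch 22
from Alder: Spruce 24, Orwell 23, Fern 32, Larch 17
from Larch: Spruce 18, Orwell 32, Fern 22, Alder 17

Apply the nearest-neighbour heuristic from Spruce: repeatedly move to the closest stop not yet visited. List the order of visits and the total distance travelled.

From Spruce: distances to unvisited — Fern=8, Larch=18, Alder=24, Orwell=30. Nearest is Fern (8).
From Fern: distances to unvisited — Larch=22, Alder=32, Orwell=33. Nearest is Larch (22).
From Larch: distances to unvisited — Alder=17, Orwell=32. Nearest is Alder (17).
From Alder: distances to unvisited — Orwell=23. Nearest is Orwell (23).
Return Orwell→Spruce: 30.
Total = 8 + 22 + 17 + 23 + 30 = 100.

Nearest-neighbour total = 100 min; route Spruce → Fern → Larch → Alder → Orwell → Spruce.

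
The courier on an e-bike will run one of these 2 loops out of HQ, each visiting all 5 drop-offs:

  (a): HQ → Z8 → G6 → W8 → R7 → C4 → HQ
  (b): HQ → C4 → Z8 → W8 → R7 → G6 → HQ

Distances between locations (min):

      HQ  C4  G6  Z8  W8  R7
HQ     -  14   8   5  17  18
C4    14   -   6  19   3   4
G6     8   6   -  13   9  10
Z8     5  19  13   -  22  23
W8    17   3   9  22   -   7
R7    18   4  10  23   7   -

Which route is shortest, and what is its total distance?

52 min — (a) is the shortest.

(a): 5 + 13 + 9 + 7 + 4 + 14 = 52
(b): 14 + 19 + 22 + 7 + 10 + 8 = 80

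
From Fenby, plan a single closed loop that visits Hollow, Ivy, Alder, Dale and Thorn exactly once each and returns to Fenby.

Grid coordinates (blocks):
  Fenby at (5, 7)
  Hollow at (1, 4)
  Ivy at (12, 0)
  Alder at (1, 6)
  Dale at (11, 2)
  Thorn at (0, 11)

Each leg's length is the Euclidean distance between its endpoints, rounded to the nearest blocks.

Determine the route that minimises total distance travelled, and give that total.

Shortest round trip = 35 blocks.

With 5 stops there are 5!/2 = 60 distinct round trips (a route and its reverse cost the same).
Fenby→Hollow→Ivy→Alder→Dale→Thorn→Fenby: 5+12+13+11+14+6 = 61
Fenby→Hollow→Ivy→Alder→Thorn→Dale→Fenby: 5+12+13+5+14+8 = 57
Fenby→Hollow→Ivy→Dale→Alder→Thorn→Fenby: 5+12+2+11+5+6 = 41
Fenby→Hollow→Ivy→Dale→Thorn→Alder→Fenby: 5+12+2+14+5+4 = 42
Fenby→Hollow→Ivy→Thorn→Alder→Dale→Fenby: 5+12+16+5+11+8 = 57
Fenby→Hollow→Ivy→Thorn→Dale→Alder→Fenby: 5+12+16+14+11+4 = 62
Fenby→Hollow→Alder→Ivy→Dale→Thorn→Fenby: 5+2+13+2+14+6 = 42
Fenby→Hollow→Alder→Ivy→Thorn→Dale→Fenby: 5+2+13+16+14+8 = 58
Fenby→Hollow→Alder→Dale→Ivy→Thorn→Fenby: 5+2+11+2+16+6 = 42
Fenby→Hollow→Alder→Dale→Thorn→Ivy→Fenby: 5+2+11+14+16+10 = 58
Fenby→Hollow→Alder→Thorn→Ivy→Dale→Fenby: 5+2+5+16+2+8 = 38
Fenby→Hollow→Alder→Thorn→Dale→Ivy→Fenby: 5+2+5+14+2+10 = 38
Fenby→Hollow→Dale→Ivy→Alder→Thorn→Fenby: 5+10+2+13+5+6 = 41
Fenby→Hollow→Dale→Ivy→Thorn→Alder→Fenby: 5+10+2+16+5+4 = 42
… (46 more)
Fenby→Ivy→Dale→Hollow→Alder→Thorn→Fenby: 10+2+10+2+5+6 = 35  ← best
The minimum is 35.
One optimal route: Fenby → Ivy → Dale → Hollow → Alder → Thorn → Fenby (or its reverse).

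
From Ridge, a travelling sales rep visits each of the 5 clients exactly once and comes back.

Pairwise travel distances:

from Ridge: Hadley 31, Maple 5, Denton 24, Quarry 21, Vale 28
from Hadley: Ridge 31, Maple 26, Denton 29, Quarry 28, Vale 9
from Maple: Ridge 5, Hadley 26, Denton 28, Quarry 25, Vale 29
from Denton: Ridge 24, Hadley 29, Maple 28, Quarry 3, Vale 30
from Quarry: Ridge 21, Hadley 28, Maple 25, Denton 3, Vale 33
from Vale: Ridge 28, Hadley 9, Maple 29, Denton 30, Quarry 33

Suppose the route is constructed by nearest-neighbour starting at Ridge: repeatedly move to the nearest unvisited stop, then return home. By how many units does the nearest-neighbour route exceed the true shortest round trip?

5 longer than the optimal tour.

From Ridge: Maple=5, Quarry=21, Denton=24, Vale=28, Hadley=31 → choose Maple (5).
From Maple: Quarry=25, Hadley=26, Denton=28, Vale=29 → choose Quarry (25).
From Quarry: Denton=3, Hadley=28, Vale=33 → choose Denton (3).
From Denton: Hadley=29, Vale=30 → choose Hadley (29).
From Hadley: Vale=9 → choose Vale (9).
NN route Ridge → Maple → Quarry → Denton → Hadley → Vale → Ridge costs 99.
Optimal: Ridge → Maple → Hadley → Vale → Denton → Quarry → Ridge costs 94 (by enumerating all 60 distinct tours).
Excess = 99 − 94 = 5.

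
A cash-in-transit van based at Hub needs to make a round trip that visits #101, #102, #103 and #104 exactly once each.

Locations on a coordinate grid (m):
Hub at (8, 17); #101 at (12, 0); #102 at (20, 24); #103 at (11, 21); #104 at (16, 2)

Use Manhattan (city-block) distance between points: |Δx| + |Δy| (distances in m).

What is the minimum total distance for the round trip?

With 4 stops there are 4!/2 = 12 distinct round trips (a route and its reverse cost the same).
Hub-#101-#102-#103-#104-Hub: 21+32+12+24+23 = 112
Hub-#101-#102-#104-#103-Hub: 21+32+26+24+7 = 110
Hub-#101-#103-#102-#104-Hub: 21+22+12+26+23 = 104
Hub-#101-#103-#104-#102-Hub: 21+22+24+26+19 = 112
Hub-#101-#104-#102-#103-Hub: 21+6+26+12+7 = 72
Hub-#101-#104-#103-#102-Hub: 21+6+24+12+19 = 82
Hub-#102-#101-#103-#104-Hub: 19+32+22+24+23 = 120
Hub-#102-#101-#104-#103-Hub: 19+32+6+24+7 = 88
Hub-#102-#103-#101-#104-Hub: 19+12+22+6+23 = 82
Hub-#102-#104-#101-#103-Hub: 19+26+6+22+7 = 80
Hub-#103-#101-#102-#104-Hub: 7+22+32+26+23 = 110
Hub-#103-#102-#101-#104-Hub: 7+12+32+6+23 = 80
The minimum is 72.
One optimal route: Hub → #101 → #104 → #102 → #103 → Hub (or its reverse).

Minimum total distance: 72 m.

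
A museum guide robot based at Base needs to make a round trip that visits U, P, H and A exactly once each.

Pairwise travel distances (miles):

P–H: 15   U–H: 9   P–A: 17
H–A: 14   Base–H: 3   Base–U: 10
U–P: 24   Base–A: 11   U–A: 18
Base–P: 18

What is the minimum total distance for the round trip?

There are 12 distinct closed tours to check (reversals are equivalent).
Base-U-P-H-A-Base: 10+24+15+14+11 = 74
Base-U-P-A-H-Base: 10+24+17+14+3 = 68
Base-U-H-P-A-Base: 10+9+15+17+11 = 62
Base-U-H-A-P-Base: 10+9+14+17+18 = 68
Base-U-A-P-H-Base: 10+18+17+15+3 = 63
Base-U-A-H-P-Base: 10+18+14+15+18 = 75
Base-P-U-H-A-Base: 18+24+9+14+11 = 76
Base-P-U-A-H-Base: 18+24+18+14+3 = 77
Base-P-H-U-A-Base: 18+15+9+18+11 = 71
Base-P-A-U-H-Base: 18+17+18+9+3 = 65
Base-H-U-P-A-Base: 3+9+24+17+11 = 64
Base-H-P-U-A-Base: 3+15+24+18+11 = 71
The minimum is 62.
One optimal route: Base → U → H → P → A → Base (or its reverse).

62 miles — the shortest possible round trip.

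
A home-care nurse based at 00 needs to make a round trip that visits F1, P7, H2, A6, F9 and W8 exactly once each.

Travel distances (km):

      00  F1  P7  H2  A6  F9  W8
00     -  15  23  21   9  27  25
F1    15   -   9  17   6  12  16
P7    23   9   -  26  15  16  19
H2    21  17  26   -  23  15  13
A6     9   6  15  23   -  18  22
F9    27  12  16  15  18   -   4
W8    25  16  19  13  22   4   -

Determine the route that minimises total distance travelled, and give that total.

With 6 stops there are 6!/2 = 360 distinct round trips (a route and its reverse cost the same).
00 - F1 - P7 - H2 - A6 - F9 - W8 - 00: 15+9+26+23+18+4+25 = 120
00 - F1 - P7 - H2 - A6 - W8 - F9 - 00: 15+9+26+23+22+4+27 = 126
00 - F1 - P7 - H2 - F9 - A6 - W8 - 00: 15+9+26+15+18+22+25 = 130
00 - F1 - P7 - H2 - F9 - W8 - A6 - 00: 15+9+26+15+4+22+9 = 100
00 - F1 - P7 - H2 - W8 - A6 - F9 - 00: 15+9+26+13+22+18+27 = 130
00 - F1 - P7 - H2 - W8 - F9 - A6 - 00: 15+9+26+13+4+18+9 = 94
00 - F1 - P7 - A6 - H2 - F9 - W8 - 00: 15+9+15+23+15+4+25 = 106
00 - F1 - P7 - A6 - H2 - W8 - F9 - 00: 15+9+15+23+13+4+27 = 106
… (352 more)
00 - H2 - W8 - F9 - P7 - F1 - A6 - 00: 21+13+4+16+9+6+9 = 78  ← best
The minimum is 78.
One optimal route: 00 → H2 → W8 → F9 → P7 → F1 → A6 → 00 (or its reverse).

78 km — the shortest possible round trip.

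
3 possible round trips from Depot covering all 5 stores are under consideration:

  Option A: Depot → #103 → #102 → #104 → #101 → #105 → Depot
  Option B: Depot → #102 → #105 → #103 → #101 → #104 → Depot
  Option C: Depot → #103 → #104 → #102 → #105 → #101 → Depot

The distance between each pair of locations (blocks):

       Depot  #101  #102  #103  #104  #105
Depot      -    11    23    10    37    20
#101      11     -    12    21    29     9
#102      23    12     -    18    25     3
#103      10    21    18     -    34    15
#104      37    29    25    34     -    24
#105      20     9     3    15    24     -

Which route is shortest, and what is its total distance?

Option A: 10 + 18 + 25 + 29 + 9 + 20 = 111
Option B: 23 + 3 + 15 + 21 + 29 + 37 = 128
Option C: 10 + 34 + 25 + 3 + 9 + 11 = 92

92 blocks — Option C is the shortest.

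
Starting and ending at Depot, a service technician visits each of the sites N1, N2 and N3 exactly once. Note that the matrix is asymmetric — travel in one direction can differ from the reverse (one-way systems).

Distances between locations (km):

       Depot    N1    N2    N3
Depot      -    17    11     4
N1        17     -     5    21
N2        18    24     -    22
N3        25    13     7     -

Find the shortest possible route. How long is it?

Minimum total distance: 40 km.

Depot - N1 - N2 - N3 - Depot: 17+5+22+25 = 69
Depot - N1 - N3 - N2 - Depot: 17+21+7+18 = 63
Depot - N2 - N1 - N3 - Depot: 11+24+21+25 = 81
Depot - N2 - N3 - N1 - Depot: 11+22+13+17 = 63
Depot - N3 - N1 - N2 - Depot: 4+13+5+18 = 40
Depot - N3 - N2 - N1 - Depot: 4+7+24+17 = 52
The minimum is 40.
One optimal route: Depot → N3 → N1 → N2 → Depot.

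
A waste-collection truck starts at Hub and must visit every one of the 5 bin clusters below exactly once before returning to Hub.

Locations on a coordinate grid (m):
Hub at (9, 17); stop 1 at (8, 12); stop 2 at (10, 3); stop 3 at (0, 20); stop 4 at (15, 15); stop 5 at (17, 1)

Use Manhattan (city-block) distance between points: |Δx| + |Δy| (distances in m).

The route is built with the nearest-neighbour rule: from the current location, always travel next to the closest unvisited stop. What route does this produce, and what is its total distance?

From Hub: distances to unvisited — stop 1=6, stop 4=8, stop 3=12, stop 2=15, stop 5=24. Nearest is stop 1 (6).
From stop 1: distances to unvisited — stop 4=10, stop 2=11, stop 3=16, stop 5=20. Nearest is stop 4 (10).
From stop 4: distances to unvisited — stop 5=16, stop 2=17, stop 3=20. Nearest is stop 5 (16).
From stop 5: distances to unvisited — stop 2=9, stop 3=36. Nearest is stop 2 (9).
From stop 2: distances to unvisited — stop 3=27. Nearest is stop 3 (27).
Return stop 3→Hub: 12.
Total = 6 + 10 + 16 + 9 + 27 + 12 = 80.

Nearest-neighbour total = 80 m; route Hub → stop 1 → stop 4 → stop 5 → stop 2 → stop 3 → Hub.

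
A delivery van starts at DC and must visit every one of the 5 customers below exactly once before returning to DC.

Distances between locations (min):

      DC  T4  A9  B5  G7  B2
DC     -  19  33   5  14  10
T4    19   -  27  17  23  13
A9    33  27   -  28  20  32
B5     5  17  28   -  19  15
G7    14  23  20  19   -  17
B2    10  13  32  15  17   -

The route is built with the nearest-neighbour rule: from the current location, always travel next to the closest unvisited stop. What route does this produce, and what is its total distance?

Nearest-neighbour total = 109 min; route DC → B5 → B2 → T4 → G7 → A9 → DC.

At DC the remaining stops are B5 5, B2 10, G7 14, T4 19, A9 33; go to B5.
At B5 the remaining stops are B2 15, T4 17, G7 19, A9 28; go to B2.
At B2 the remaining stops are T4 13, G7 17, A9 32; go to T4.
At T4 the remaining stops are G7 23, A9 27; go to G7.
At G7 the remaining stops are A9 20; go to A9.
Return A9→DC: 33.
Total = 5 + 15 + 13 + 23 + 20 + 33 = 109.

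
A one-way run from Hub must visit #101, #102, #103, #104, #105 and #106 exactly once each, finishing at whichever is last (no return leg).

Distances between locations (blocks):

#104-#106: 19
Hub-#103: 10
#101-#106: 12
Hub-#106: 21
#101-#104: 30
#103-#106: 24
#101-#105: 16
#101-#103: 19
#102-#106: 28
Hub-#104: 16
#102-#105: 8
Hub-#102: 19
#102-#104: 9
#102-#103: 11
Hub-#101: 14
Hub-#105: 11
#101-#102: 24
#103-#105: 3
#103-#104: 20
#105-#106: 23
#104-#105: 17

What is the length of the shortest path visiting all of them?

There are 6! = 720 possible orderings.
Hub → #101 → #102 → #103 → #104 → #105 → #106: 14+24+11+20+17+23 = 109
Hub → #101 → #102 → #103 → #104 → #106 → #105: 14+24+11+20+19+23 = 111
Hub → #101 → #102 → #103 → #105 → #104 → #106: 14+24+11+3+17+19 = 88
Hub → #101 → #102 → #103 → #105 → #106 → #104: 14+24+11+3+23+19 = 94
Hub → #101 → #102 → #103 → #106 → #104 → #105: 14+24+11+24+19+17 = 109
Hub → #101 → #102 → #103 → #106 → #105 → #104: 14+24+11+24+23+17 = 113
Hub → #101 → #102 → #104 → #103 → #105 → #106: 14+24+9+20+3+23 = 93
Hub → #101 → #102 → #104 → #103 → #106 → #105: 14+24+9+20+24+23 = 114
… (712 more)
Hub → #103 → #105 → #102 → #104 → #106 → #101: 10+3+8+9+19+12 = 61  ← best
The minimum is 61.
One shortest path: Hub → #103 → #105 → #102 → #104 → #106 → #101.

61 blocks — the minimum one-way total.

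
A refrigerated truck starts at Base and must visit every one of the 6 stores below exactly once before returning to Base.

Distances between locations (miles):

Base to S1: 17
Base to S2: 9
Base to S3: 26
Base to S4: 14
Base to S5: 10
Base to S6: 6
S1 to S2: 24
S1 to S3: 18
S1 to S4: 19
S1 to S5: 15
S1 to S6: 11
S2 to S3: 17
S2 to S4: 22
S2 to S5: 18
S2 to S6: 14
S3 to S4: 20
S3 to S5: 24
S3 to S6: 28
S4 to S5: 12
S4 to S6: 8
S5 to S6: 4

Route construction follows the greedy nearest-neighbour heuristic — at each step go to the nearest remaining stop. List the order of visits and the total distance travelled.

85 miles along Base → S6 → S5 → S4 → S1 → S3 → S2 → Base.

At Base the remaining stops are S6 6, S2 9, S5 10, S4 14, S1 17, S3 26; go to S6.
At S6 the remaining stops are S5 4, S4 8, S1 11, S2 14, S3 28; go to S5.
At S5 the remaining stops are S4 12, S1 15, S2 18, S3 24; go to S4.
At S4 the remaining stops are S1 19, S3 20, S2 22; go to S1.
At S1 the remaining stops are S3 18, S2 24; go to S3.
At S3 the remaining stops are S2 17; go to S2.
Return S2→Base: 9.
Total = 6 + 4 + 12 + 19 + 18 + 17 + 9 = 85.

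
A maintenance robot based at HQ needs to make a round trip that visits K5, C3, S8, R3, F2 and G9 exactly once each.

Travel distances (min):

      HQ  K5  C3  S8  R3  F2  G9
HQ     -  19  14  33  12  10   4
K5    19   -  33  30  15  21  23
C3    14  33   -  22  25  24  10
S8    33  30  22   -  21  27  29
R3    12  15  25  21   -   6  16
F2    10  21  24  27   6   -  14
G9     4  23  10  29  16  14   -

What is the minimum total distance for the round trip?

Minimum total distance: 97 min.

HQ - K5 - C3 - S8 - R3 - F2 - G9 - HQ: 19+33+22+21+6+14+4 = 119
HQ - K5 - C3 - S8 - R3 - G9 - F2 - HQ: 19+33+22+21+16+14+10 = 135
HQ - K5 - C3 - S8 - F2 - R3 - G9 - HQ: 19+33+22+27+6+16+4 = 127
HQ - K5 - C3 - S8 - F2 - G9 - R3 - HQ: 19+33+22+27+14+16+12 = 143
HQ - K5 - C3 - S8 - G9 - R3 - F2 - HQ: 19+33+22+29+16+6+10 = 135
HQ - K5 - C3 - S8 - G9 - F2 - R3 - HQ: 19+33+22+29+14+6+12 = 135
HQ - K5 - C3 - R3 - S8 - F2 - G9 - HQ: 19+33+25+21+27+14+4 = 143
HQ - K5 - C3 - R3 - S8 - G9 - F2 - HQ: 19+33+25+21+29+14+10 = 151
… (352 more)
HQ - F2 - R3 - K5 - S8 - C3 - G9 - HQ: 10+6+15+30+22+10+4 = 97  ← best
The minimum is 97.
One optimal route: HQ → F2 → R3 → K5 → S8 → C3 → G9 → HQ (or its reverse).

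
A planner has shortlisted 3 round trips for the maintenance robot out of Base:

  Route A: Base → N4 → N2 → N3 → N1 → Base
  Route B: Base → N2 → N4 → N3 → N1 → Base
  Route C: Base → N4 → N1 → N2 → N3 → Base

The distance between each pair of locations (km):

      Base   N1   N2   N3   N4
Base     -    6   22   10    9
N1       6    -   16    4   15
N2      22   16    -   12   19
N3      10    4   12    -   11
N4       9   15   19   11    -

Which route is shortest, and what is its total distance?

Route A: 9 + 19 + 12 + 4 + 6 = 50
Route B: 22 + 19 + 11 + 4 + 6 = 62
Route C: 9 + 15 + 16 + 12 + 10 = 62

Shortest is Route A, total 50 km.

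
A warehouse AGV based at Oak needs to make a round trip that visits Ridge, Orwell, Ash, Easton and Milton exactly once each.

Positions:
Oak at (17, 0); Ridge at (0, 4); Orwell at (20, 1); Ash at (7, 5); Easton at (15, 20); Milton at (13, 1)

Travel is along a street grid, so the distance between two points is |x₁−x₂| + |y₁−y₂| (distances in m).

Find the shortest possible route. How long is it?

There are 60 distinct closed tours to check (reversals are equivalent).
Oak-Ridge-Orwell-Ash-Easton-Milton-Oak: 21+23+17+23+21+5 = 110
Oak-Ridge-Orwell-Ash-Milton-Easton-Oak: 21+23+17+10+21+22 = 114
Oak-Ridge-Orwell-Easton-Ash-Milton-Oak: 21+23+24+23+10+5 = 106
Oak-Ridge-Orwell-Easton-Milton-Ash-Oak: 21+23+24+21+10+15 = 114
Oak-Ridge-Orwell-Milton-Ash-Easton-Oak: 21+23+7+10+23+22 = 106
Oak-Ridge-Orwell-Milton-Easton-Ash-Oak: 21+23+7+21+23+15 = 110
Oak-Ridge-Ash-Orwell-Easton-Milton-Oak: 21+8+17+24+21+5 = 96
Oak-Ridge-Ash-Orwell-Milton-Easton-Oak: 21+8+17+7+21+22 = 96
Oak-Ridge-Ash-Easton-Orwell-Milton-Oak: 21+8+23+24+7+5 = 88
Oak-Ridge-Ash-Easton-Milton-Orwell-Oak: 21+8+23+21+7+4 = 84
Oak-Ridge-Ash-Milton-Orwell-Easton-Oak: 21+8+10+7+24+22 = 92
Oak-Ridge-Ash-Milton-Easton-Orwell-Oak: 21+8+10+21+24+4 = 88
Oak-Ridge-Easton-Orwell-Ash-Milton-Oak: 21+31+24+17+10+5 = 108
Oak-Ridge-Easton-Orwell-Milton-Ash-Oak: 21+31+24+7+10+15 = 108
… (46 more)
Oak-Orwell-Easton-Ash-Ridge-Milton-Oak: 4+24+23+8+16+5 = 80  ← best
The minimum is 80.
One optimal route: Oak → Orwell → Easton → Ash → Ridge → Milton → Oak (or its reverse).

Shortest round trip = 80 m.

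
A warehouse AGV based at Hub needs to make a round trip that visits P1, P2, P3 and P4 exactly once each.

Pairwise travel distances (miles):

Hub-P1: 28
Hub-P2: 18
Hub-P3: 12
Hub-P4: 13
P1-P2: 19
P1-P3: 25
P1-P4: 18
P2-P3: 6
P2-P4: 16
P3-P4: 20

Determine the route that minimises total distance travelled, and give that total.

Hub → P1 → P2 → P3 → P4 → Hub: 28+19+6+20+13 = 86
Hub → P1 → P2 → P4 → P3 → Hub: 28+19+16+20+12 = 95
Hub → P1 → P3 → P2 → P4 → Hub: 28+25+6+16+13 = 88
Hub → P1 → P3 → P4 → P2 → Hub: 28+25+20+16+18 = 107
Hub → P1 → P4 → P2 → P3 → Hub: 28+18+16+6+12 = 80
Hub → P1 → P4 → P3 → P2 → Hub: 28+18+20+6+18 = 90
Hub → P2 → P1 → P3 → P4 → Hub: 18+19+25+20+13 = 95
Hub → P2 → P1 → P4 → P3 → Hub: 18+19+18+20+12 = 87
Hub → P2 → P3 → P1 → P4 → Hub: 18+6+25+18+13 = 80
Hub → P2 → P4 → P1 → P3 → Hub: 18+16+18+25+12 = 89
Hub → P3 → P1 → P2 → P4 → Hub: 12+25+19+16+13 = 85
Hub → P3 → P2 → P1 → P4 → Hub: 12+6+19+18+13 = 68
The minimum is 68.
One optimal route: Hub → P3 → P2 → P1 → P4 → Hub (or its reverse).

Minimum total distance: 68 miles.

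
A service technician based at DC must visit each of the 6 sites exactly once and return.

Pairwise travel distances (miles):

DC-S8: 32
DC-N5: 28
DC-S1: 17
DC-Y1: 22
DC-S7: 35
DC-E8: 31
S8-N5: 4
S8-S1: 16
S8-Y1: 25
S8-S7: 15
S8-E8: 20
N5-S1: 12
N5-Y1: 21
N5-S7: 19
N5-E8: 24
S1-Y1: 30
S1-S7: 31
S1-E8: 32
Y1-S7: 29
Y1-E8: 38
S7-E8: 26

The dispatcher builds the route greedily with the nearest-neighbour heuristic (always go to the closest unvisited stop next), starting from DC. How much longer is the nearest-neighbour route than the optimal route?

4 miles longer than the optimal tour.

DC: S1=17, Y1=22, N5=28, E8=31, S8=32, S7=35 ⇒ S1
S1: N5=12, S8=16, Y1=30, S7=31, E8=32 ⇒ N5
N5: S8=4, S7=19, Y1=21, E8=24 ⇒ S8
S8: S7=15, E8=20, Y1=25 ⇒ S7
S7: E8=26, Y1=29 ⇒ E8
E8: Y1=38 ⇒ Y1
NN route DC → S1 → N5 → S8 → S7 → E8 → Y1 → DC costs 134.
Optimal: DC → S1 → N5 → S8 → E8 → S7 → Y1 → DC costs 130 (by enumerating all 360 distinct tours).
Excess = 134 − 130 = 4.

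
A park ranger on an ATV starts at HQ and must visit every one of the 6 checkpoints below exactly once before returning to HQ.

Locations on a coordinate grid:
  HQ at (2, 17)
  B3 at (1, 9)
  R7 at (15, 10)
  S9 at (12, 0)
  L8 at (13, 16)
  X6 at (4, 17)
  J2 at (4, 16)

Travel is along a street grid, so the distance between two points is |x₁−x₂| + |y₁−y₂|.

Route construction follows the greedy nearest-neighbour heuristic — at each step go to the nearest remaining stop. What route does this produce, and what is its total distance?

HQ → [X6:2 / J2:3 / B3:9 / L8:12 / R7:20 / S9:27] → X6 (2)
X6 → [J2:1 / L8:10 / B3:11 / R7:18 / S9:25] → J2 (1)
J2 → [L8:9 / B3:10 / R7:17 / S9:24] → L8 (9)
L8 → [R7:8 / S9:17 / B3:19] → R7 (8)
R7 → [S9:13 / B3:15] → S9 (13)
S9 → [B3:20] → B3 (20)
Return B3→HQ: 9.
Total = 2 + 1 + 9 + 8 + 13 + 20 + 9 = 62.

62 along HQ → X6 → J2 → L8 → R7 → S9 → B3 → HQ.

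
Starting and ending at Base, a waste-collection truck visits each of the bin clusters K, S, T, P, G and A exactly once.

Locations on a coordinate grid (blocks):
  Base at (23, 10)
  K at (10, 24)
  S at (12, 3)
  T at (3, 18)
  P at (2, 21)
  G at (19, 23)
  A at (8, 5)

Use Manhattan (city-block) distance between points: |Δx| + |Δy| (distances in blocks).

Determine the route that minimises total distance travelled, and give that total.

Minimum total distance: 84 blocks.

With 6 stops there are 6!/2 = 360 distinct round trips (a route and its reverse cost the same).
Base - K - S - T - P - G - A - Base: 27+23+24+4+19+29+20 = 146
Base - K - S - T - P - A - G - Base: 27+23+24+4+22+29+17 = 146
Base - K - S - T - G - P - A - Base: 27+23+24+21+19+22+20 = 156
Base - K - S - T - G - A - P - Base: 27+23+24+21+29+22+32 = 178
Base - K - S - T - A - P - G - Base: 27+23+24+18+22+19+17 = 150
Base - K - S - T - A - G - P - Base: 27+23+24+18+29+19+32 = 172
Base - K - S - P - T - G - A - Base: 27+23+28+4+21+29+20 = 152
Base - K - S - P - T - A - G - Base: 27+23+28+4+18+29+17 = 146
… (352 more)
Base - S - A - T - P - K - G - Base: 18+6+18+4+11+10+17 = 84  ← best
The minimum is 84.
One optimal route: Base → S → A → T → P → K → G → Base (or its reverse).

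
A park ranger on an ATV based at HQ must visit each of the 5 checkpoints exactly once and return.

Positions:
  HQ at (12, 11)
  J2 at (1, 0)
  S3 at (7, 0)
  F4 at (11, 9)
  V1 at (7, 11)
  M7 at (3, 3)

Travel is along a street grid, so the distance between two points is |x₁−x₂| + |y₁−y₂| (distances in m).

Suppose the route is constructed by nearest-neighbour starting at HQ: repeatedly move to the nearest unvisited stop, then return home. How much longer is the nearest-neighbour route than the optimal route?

4 m longer than the optimal tour.

From HQ: F4=3, V1=5, S3=16, M7=17, J2=22 → choose F4 (3).
From F4: V1=6, S3=13, M7=14, J2=19 → choose V1 (6).
From V1: S3=11, M7=12, J2=17 → choose S3 (11).
From S3: J2=6, M7=7 → choose J2 (6).
From J2: M7=5 → choose M7 (5).
NN route HQ → F4 → V1 → S3 → J2 → M7 → HQ costs 48.
Optimal: HQ → F4 → S3 → J2 → M7 → V1 → HQ costs 44 (by enumerating all 60 distinct tours).
Excess = 48 − 44 = 4.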